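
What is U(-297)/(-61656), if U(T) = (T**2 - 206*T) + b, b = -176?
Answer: -149215/61656 ≈ -2.4201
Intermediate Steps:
U(T) = -176 + T**2 - 206*T (U(T) = (T**2 - 206*T) - 176 = -176 + T**2 - 206*T)
U(-297)/(-61656) = (-176 + (-297)**2 - 206*(-297))/(-61656) = (-176 + 88209 + 61182)*(-1/61656) = 149215*(-1/61656) = -149215/61656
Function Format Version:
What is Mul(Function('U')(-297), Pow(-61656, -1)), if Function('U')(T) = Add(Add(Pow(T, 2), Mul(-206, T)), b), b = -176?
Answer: Rational(-149215, 61656) ≈ -2.4201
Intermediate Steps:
Function('U')(T) = Add(-176, Pow(T, 2), Mul(-206, T)) (Function('U')(T) = Add(Add(Pow(T, 2), Mul(-206, T)), -176) = Add(-176, Pow(T, 2), Mul(-206, T)))
Mul(Function('U')(-297), Pow(-61656, -1)) = Mul(Add(-176, Pow(-297, 2), Mul(-206, -297)), Pow(-61656, -1)) = Mul(Add(-176, 88209, 61182), Rational(-1, 61656)) = Mul(149215, Rational(-1, 61656)) = Rational(-149215, 61656)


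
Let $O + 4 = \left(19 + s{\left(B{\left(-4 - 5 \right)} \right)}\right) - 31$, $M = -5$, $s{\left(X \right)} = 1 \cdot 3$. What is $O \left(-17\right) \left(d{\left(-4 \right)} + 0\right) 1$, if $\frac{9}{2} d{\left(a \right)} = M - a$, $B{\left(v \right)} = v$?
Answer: $- \frac{442}{9} \approx -49.111$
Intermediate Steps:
$s{\left(X \right)} = 3$
$O = -13$ ($O = -4 + \left(\left(19 + 3\right) - 31\right) = -4 + \left(22 - 31\right) = -4 - 9 = -13$)
$d{\left(a \right)} = - \frac{10}{9} - \frac{2 a}{9}$ ($d{\left(a \right)} = \frac{2 \left(-5 - a\right)}{9} = - \frac{10}{9} - \frac{2 a}{9}$)
$O \left(-17\right) \left(d{\left(-4 \right)} + 0\right) 1 = \left(-13\right) \left(-17\right) \left(\left(- \frac{10}{9} - - \frac{8}{9}\right) + 0\right) 1 = 221 \left(\left(- \frac{10}{9} + \frac{8}{9}\right) + 0\right) 1 = 221 \left(- \frac{2}{9} + 0\right) 1 = 221 \left(\left(- \frac{2}{9}\right) 1\right) = 221 \left(- \frac{2}{9}\right) = - \frac{442}{9}$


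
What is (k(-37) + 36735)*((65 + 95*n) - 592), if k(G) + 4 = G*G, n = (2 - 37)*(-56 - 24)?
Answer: 10114521300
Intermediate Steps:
n = 2800 (n = -35*(-80) = 2800)
k(G) = -4 + G² (k(G) = -4 + G*G = -4 + G²)
(k(-37) + 36735)*((65 + 95*n) - 592) = ((-4 + (-37)²) + 36735)*((65 + 95*2800) - 592) = ((-4 + 1369) + 36735)*((65 + 266000) - 592) = (1365 + 36735)*(266065 - 592) = 38100*265473 = 10114521300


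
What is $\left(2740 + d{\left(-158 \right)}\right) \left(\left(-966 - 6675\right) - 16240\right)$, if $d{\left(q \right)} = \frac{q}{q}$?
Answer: $-65457821$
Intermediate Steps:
$d{\left(q \right)} = 1$
$\left(2740 + d{\left(-158 \right)}\right) \left(\left(-966 - 6675\right) - 16240\right) = \left(2740 + 1\right) \left(\left(-966 - 6675\right) - 16240\right) = 2741 \left(-7641 - 16240\right) = 2741 \left(-23881\right) = -65457821$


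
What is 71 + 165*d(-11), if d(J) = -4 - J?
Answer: 1226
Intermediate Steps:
71 + 165*d(-11) = 71 + 165*(-4 - 1*(-11)) = 71 + 165*(-4 + 11) = 71 + 165*7 = 71 + 1155 = 1226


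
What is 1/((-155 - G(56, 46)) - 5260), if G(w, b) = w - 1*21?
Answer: -1/5450 ≈ -0.00018349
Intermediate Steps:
G(w, b) = -21 + w (G(w, b) = w - 21 = -21 + w)
1/((-155 - G(56, 46)) - 5260) = 1/((-155 - (-21 + 56)) - 5260) = 1/((-155 - 1*35) - 5260) = 1/((-155 - 35) - 5260) = 1/(-190 - 5260) = 1/(-5450) = -1/5450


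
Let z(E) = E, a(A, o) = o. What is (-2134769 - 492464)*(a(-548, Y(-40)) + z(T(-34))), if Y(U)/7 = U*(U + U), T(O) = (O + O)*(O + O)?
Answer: -70998344592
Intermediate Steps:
T(O) = 4*O² (T(O) = (2*O)*(2*O) = 4*O²)
Y(U) = 14*U² (Y(U) = 7*(U*(U + U)) = 7*(U*(2*U)) = 7*(2*U²) = 14*U²)
(-2134769 - 492464)*(a(-548, Y(-40)) + z(T(-34))) = (-2134769 - 492464)*(14*(-40)² + 4*(-34)²) = -2627233*(14*1600 + 4*1156) = -2627233*(22400 + 4624) = -2627233*27024 = -70998344592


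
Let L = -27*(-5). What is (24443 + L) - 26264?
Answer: -1686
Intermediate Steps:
L = 135
(24443 + L) - 26264 = (24443 + 135) - 26264 = 24578 - 26264 = -1686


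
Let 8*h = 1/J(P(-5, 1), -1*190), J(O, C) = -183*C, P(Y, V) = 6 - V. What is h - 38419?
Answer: -10686629039/278160 ≈ -38419.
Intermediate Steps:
h = 1/278160 (h = 1/(8*((-(-183)*190))) = 1/(8*((-183*(-190)))) = (⅛)/34770 = (⅛)*(1/34770) = 1/278160 ≈ 3.5951e-6)
h - 38419 = 1/278160 - 38419 = -10686629039/278160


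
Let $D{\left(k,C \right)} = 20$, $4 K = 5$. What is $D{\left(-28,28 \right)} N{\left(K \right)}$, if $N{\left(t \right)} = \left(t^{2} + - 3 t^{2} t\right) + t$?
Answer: $- \frac{975}{16} \approx -60.938$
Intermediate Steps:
$K = \frac{5}{4}$ ($K = \frac{1}{4} \cdot 5 = \frac{5}{4} \approx 1.25$)
$N{\left(t \right)} = t + t^{2} - 3 t^{3}$ ($N{\left(t \right)} = \left(t^{2} - 3 t^{3}\right) + t = t + t^{2} - 3 t^{3}$)
$D{\left(-28,28 \right)} N{\left(K \right)} = 20 \frac{5 \left(1 + \frac{5}{4} - 3 \left(\frac{5}{4}\right)^{2}\right)}{4} = 20 \frac{5 \left(1 + \frac{5}{4} - \frac{75}{16}\right)}{4} = 20 \cdot \frac{5}{4} \left(- \frac{39}{16}\right) = 20 \left(- \frac{195}{64}\right) = - \frac{975}{16}$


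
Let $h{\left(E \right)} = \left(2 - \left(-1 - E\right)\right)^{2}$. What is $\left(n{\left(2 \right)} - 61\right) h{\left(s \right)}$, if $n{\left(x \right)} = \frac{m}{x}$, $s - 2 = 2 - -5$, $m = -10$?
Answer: $-9504$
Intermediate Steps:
$s = 9$ ($s = 2 + \left(2 - -5\right) = 2 + \left(2 + 5\right) = 2 + 7 = 9$)
$h{\left(E \right)} = \left(3 + E\right)^{2}$ ($h{\left(E \right)} = \left(2 + \left(1 + E\right)\right)^{2} = \left(3 + E\right)^{2}$)
$n{\left(x \right)} = - \frac{10}{x}$
$\left(n{\left(2 \right)} - 61\right) h{\left(s \right)} = \left(- \frac{10}{2} - 61\right) \left(3 + 9\right)^{2} = \left(\left(-10\right) \frac{1}{2} - 61\right) 12^{2} = \left(-5 - 61\right) 144 = \left(-66\right) 144 = -9504$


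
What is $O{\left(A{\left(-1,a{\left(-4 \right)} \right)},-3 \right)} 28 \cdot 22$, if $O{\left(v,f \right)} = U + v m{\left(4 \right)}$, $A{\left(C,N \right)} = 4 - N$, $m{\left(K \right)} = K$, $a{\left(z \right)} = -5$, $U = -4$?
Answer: $19712$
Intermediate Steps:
$O{\left(v,f \right)} = -4 + 4 v$ ($O{\left(v,f \right)} = -4 + v 4 = -4 + 4 v$)
$O{\left(A{\left(-1,a{\left(-4 \right)} \right)},-3 \right)} 28 \cdot 22 = \left(-4 + 4 \left(4 - -5\right)\right) 28 \cdot 22 = \left(-4 + 4 \left(4 + 5\right)\right) 28 \cdot 22 = \left(-4 + 4 \cdot 9\right) 28 \cdot 22 = \left(-4 + 36\right) 28 \cdot 22 = 32 \cdot 28 \cdot 22 = 896 \cdot 22 = 19712$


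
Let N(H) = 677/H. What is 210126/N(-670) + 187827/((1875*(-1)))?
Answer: -88032648793/423125 ≈ -2.0805e+5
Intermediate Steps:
210126/N(-670) + 187827/((1875*(-1))) = 210126/((677/(-670))) + 187827/((1875*(-1))) = 210126/((677*(-1/670))) + 187827/(-1875) = 210126/(-677/670) + 187827*(-1/1875) = 210126*(-670/677) - 62609/625 = -140784420/677 - 62609/625 = -88032648793/423125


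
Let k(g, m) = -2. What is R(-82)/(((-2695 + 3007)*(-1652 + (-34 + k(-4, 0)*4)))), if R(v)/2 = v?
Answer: 41/132132 ≈ 0.00031030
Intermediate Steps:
R(v) = 2*v
R(-82)/(((-2695 + 3007)*(-1652 + (-34 + k(-4, 0)*4)))) = (2*(-82))/(((-2695 + 3007)*(-1652 + (-34 - 2*4)))) = -164*1/(312*(-1652 + (-34 - 8))) = -164*1/(312*(-1652 - 42)) = -164/(312*(-1694)) = -164/(-528528) = -164*(-1/528528) = 41/132132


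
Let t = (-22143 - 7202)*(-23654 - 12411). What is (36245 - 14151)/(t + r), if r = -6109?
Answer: 11047/529160658 ≈ 2.0876e-5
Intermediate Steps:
t = 1058327425 (t = -29345*(-36065) = 1058327425)
(36245 - 14151)/(t + r) = (36245 - 14151)/(1058327425 - 6109) = 22094/1058321316 = 22094*(1/1058321316) = 11047/529160658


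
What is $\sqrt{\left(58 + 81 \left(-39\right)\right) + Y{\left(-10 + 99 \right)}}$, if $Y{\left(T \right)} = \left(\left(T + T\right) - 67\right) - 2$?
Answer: $4 i \sqrt{187} \approx 54.699 i$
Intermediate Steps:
$Y{\left(T \right)} = -69 + 2 T$ ($Y{\left(T \right)} = \left(2 T - 67\right) - 2 = \left(-67 + 2 T\right) - 2 = -69 + 2 T$)
$\sqrt{\left(58 + 81 \left(-39\right)\right) + Y{\left(-10 + 99 \right)}} = \sqrt{\left(58 + 81 \left(-39\right)\right) - \left(69 - 2 \left(-10 + 99\right)\right)} = \sqrt{\left(58 - 3159\right) + \left(-69 + 2 \cdot 89\right)} = \sqrt{-3101 + \left(-69 + 178\right)} = \sqrt{-3101 + 109} = \sqrt{-2992} = 4 i \sqrt{187}$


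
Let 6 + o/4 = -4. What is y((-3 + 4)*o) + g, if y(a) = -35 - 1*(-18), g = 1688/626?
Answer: -4477/313 ≈ -14.304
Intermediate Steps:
o = -40 (o = -24 + 4*(-4) = -24 - 16 = -40)
g = 844/313 (g = 1688*(1/626) = 844/313 ≈ 2.6965)
y(a) = -17 (y(a) = -35 + 18 = -17)
y((-3 + 4)*o) + g = -17 + 844/313 = -4477/313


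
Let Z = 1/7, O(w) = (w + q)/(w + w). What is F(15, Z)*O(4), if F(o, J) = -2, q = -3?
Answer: -¼ ≈ -0.25000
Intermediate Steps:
O(w) = (-3 + w)/(2*w) (O(w) = (w - 3)/(w + w) = (-3 + w)/((2*w)) = (-3 + w)*(1/(2*w)) = (-3 + w)/(2*w))
Z = ⅐ ≈ 0.14286
F(15, Z)*O(4) = -(-3 + 4)/4 = -1/4 = -2*⅛ = -¼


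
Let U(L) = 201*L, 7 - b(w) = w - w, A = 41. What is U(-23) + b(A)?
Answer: -4616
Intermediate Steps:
b(w) = 7 (b(w) = 7 - (w - w) = 7 - 1*0 = 7 + 0 = 7)
U(-23) + b(A) = 201*(-23) + 7 = -4623 + 7 = -4616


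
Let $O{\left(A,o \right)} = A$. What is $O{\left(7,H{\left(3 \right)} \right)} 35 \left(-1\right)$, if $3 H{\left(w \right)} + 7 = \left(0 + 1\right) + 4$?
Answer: $-245$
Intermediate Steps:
$H{\left(w \right)} = - \frac{2}{3}$ ($H{\left(w \right)} = - \frac{7}{3} + \frac{\left(0 + 1\right) + 4}{3} = - \frac{7}{3} + \frac{1 + 4}{3} = - \frac{7}{3} + \frac{1}{3} \cdot 5 = - \frac{7}{3} + \frac{5}{3} = - \frac{2}{3}$)
$O{\left(7,H{\left(3 \right)} \right)} 35 \left(-1\right) = 7 \cdot 35 \left(-1\right) = 245 \left(-1\right) = -245$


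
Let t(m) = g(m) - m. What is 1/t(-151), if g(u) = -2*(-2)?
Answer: 1/155 ≈ 0.0064516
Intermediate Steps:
g(u) = 4
t(m) = 4 - m
1/t(-151) = 1/(4 - 1*(-151)) = 1/(4 + 151) = 1/155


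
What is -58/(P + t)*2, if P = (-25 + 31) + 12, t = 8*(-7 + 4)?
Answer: 58/3 ≈ 19.333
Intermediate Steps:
t = -24 (t = 8*(-3) = -24)
P = 18 (P = 6 + 12 = 18)
-58/(P + t)*2 = -58/(18 - 24)*2 = -58/(-6)*2 = -58*(-⅙)*2 = (29/3)*2 = 58/3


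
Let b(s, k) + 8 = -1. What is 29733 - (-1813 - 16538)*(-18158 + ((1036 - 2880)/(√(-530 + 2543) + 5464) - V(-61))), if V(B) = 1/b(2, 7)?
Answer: -9946871473336354/29853283 + 33839244*√2013/29853283 ≈ -3.3319e+8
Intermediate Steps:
b(s, k) = -9 (b(s, k) = -8 - 1 = -9)
V(B) = -⅑ (V(B) = 1/(-9) = -⅑)
29733 - (-1813 - 16538)*(-18158 + ((1036 - 2880)/(√(-530 + 2543) + 5464) - V(-61))) = 29733 - (-1813 - 16538)*(-18158 + ((1036 - 2880)/(√(-530 + 2543) + 5464) - 1*(-⅑))) = 29733 - (-18351)*(-18158 + (-1844/(√2013 + 5464) + ⅑)) = 29733 - (-18351)*(-18158 + (-1844/(5464 + √2013) + ⅑)) = 29733 - (-18351)*(-18158 + (⅑ - 1844/(5464 + √2013))) = 29733 - (-18351)*(-163421/9 - 1844/(5464 + √2013)) = 29733 - (333215419 + 33839244/(5464 + √2013)) = 29733 + (-333215419 - 33839244/(5464 + √2013)) = -333185686 - 33839244/(5464 + √2013)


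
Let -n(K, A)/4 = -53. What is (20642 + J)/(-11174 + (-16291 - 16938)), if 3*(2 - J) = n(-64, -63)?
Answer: -61720/133209 ≈ -0.46333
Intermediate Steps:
n(K, A) = 212 (n(K, A) = -4*(-53) = 212)
J = -206/3 (J = 2 - ⅓*212 = 2 - 212/3 = -206/3 ≈ -68.667)
(20642 + J)/(-11174 + (-16291 - 16938)) = (20642 - 206/3)/(-11174 + (-16291 - 16938)) = 61720/(3*(-11174 - 33229)) = (61720/3)/(-44403) = (61720/3)*(-1/44403) = -61720/133209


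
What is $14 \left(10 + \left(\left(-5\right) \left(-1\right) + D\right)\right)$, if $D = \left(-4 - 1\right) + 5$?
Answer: $210$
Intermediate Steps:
$D = 0$ ($D = \left(-4 - 1\right) + 5 = -5 + 5 = 0$)
$14 \left(10 + \left(\left(-5\right) \left(-1\right) + D\right)\right) = 14 \left(10 + \left(\left(-5\right) \left(-1\right) + 0\right)\right) = 14 \left(10 + \left(5 + 0\right)\right) = 14 \left(10 + 5\right) = 14 \cdot 15 = 210$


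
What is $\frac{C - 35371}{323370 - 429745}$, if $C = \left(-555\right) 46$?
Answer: $\frac{60901}{106375} \approx 0.57251$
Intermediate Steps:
$C = -25530$
$\frac{C - 35371}{323370 - 429745} = \frac{-25530 - 35371}{323370 - 429745} = - \frac{60901}{-106375} = \left(-60901\right) \left(- \frac{1}{106375}\right) = \frac{60901}{106375}$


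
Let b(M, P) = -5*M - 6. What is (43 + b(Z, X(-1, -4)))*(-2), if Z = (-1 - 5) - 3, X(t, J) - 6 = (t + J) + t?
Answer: -164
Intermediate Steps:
X(t, J) = 6 + J + 2*t (X(t, J) = 6 + ((t + J) + t) = 6 + ((J + t) + t) = 6 + (J + 2*t) = 6 + J + 2*t)
Z = -9 (Z = -6 - 3 = -9)
b(M, P) = -6 - 5*M
(43 + b(Z, X(-1, -4)))*(-2) = (43 + (-6 - 5*(-9)))*(-2) = (43 + (-6 + 45))*(-2) = (43 + 39)*(-2) = 82*(-2) = -164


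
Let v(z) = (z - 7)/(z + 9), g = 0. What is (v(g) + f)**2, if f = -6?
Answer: 3721/81 ≈ 45.938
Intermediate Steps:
v(z) = (-7 + z)/(9 + z)
(v(g) + f)**2 = ((-7 + 0)/(9 + 0) - 6)**2 = (-7/9 - 6)**2 = (-61/9)**2 = 3721/81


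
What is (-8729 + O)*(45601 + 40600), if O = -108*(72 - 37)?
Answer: -1078288309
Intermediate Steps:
O = -3780 (O = -108*35 = -3780)
(-8729 + O)*(45601 + 40600) = (-8729 - 3780)*(45601 + 40600) = -12509*86201 = -1078288309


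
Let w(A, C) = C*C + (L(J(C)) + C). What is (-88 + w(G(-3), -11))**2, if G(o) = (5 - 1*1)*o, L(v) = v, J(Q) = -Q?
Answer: 1089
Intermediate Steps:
G(o) = 4*o (G(o) = (5 - 1)*o = 4*o)
w(A, C) = C**2 (w(A, C) = C*C + (-C + C) = C**2 + 0 = C**2)
(-88 + w(G(-3), -11))**2 = (-88 + (-11)**2)**2 = (-88 + 121)**2 = 33**2 = 1089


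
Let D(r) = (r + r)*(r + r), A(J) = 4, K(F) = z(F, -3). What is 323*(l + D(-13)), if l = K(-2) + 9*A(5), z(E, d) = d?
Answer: 229007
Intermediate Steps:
K(F) = -3
l = 33 (l = -3 + 9*4 = -3 + 36 = 33)
D(r) = 4*r² (D(r) = (2*r)*(2*r) = 4*r²)
323*(l + D(-13)) = 323*(33 + 4*(-13)²) = 323*(33 + 4*169) = 323*(33 + 676) = 323*709 = 229007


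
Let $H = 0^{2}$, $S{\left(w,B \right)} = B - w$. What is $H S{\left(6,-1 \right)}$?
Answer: $0$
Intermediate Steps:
$H = 0$
$H S{\left(6,-1 \right)} = 0 \left(-1 - 6\right) = 0 \left(-7\right) = 0$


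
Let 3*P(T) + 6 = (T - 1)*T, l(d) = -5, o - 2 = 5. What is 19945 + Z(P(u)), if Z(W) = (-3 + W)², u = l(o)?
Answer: 19970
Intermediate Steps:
o = 7 (o = 2 + 5 = 7)
u = -5
P(T) = -2 + T*(-1 + T)/3 (P(T) = -2 + ((T - 1)*T)/3 = -2 + ((-1 + T)*T)/3 = -2 + (T*(-1 + T))/3 = -2 + T*(-1 + T)/3)
19945 + Z(P(u)) = 19945 + (-3 + (-2 - ⅓*(-5) + (⅓)*(-5)²))² = 19945 + (-3 + (-2 + 5/3 + (⅓)*25))² = 19945 + (-3 + (-2 + 5/3 + 25/3))² = 19945 + (-3 + 8)² = 19945 + 5² = 19945 + 25 = 19970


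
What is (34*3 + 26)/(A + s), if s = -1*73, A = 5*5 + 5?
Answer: -128/43 ≈ -2.9767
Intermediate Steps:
A = 30 (A = 25 + 5 = 30)
s = -73
(34*3 + 26)/(A + s) = (34*3 + 26)/(30 - 73) = (102 + 26)/(-43) = -1/43*128 = -128/43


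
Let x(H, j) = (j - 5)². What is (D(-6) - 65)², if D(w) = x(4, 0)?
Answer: 1600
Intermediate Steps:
x(H, j) = (-5 + j)²
D(w) = 25 (D(w) = (-5 + 0)² = (-5)² = 25)
(D(-6) - 65)² = (25 - 65)² = (-40)² = 1600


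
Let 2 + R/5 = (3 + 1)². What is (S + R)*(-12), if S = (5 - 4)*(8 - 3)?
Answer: -900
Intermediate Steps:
S = 5 (S = 1*5 = 5)
R = 70 (R = -10 + 5*(3 + 1)² = -10 + 5*4² = -10 + 5*16 = -10 + 80 = 70)
(S + R)*(-12) = (5 + 70)*(-12) = 75*(-12) = -900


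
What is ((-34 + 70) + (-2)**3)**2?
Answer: 784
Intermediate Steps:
((-34 + 70) + (-2)**3)**2 = (36 - 8)**2 = 28**2 = 784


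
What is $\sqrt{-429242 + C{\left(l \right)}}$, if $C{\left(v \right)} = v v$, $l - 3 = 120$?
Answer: $i \sqrt{414113} \approx 643.52 i$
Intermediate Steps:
$l = 123$ ($l = 3 + 120 = 123$)
$C{\left(v \right)} = v^{2}$
$\sqrt{-429242 + C{\left(l \right)}} = \sqrt{-429242 + 123^{2}} = \sqrt{-429242 + 15129} = \sqrt{-414113} = i \sqrt{414113}$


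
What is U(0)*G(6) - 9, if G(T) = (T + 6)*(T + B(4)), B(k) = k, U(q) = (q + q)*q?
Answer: -9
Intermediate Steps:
U(q) = 2*q² (U(q) = (2*q)*q = 2*q²)
G(T) = (4 + T)*(6 + T) (G(T) = (T + 6)*(T + 4) = (6 + T)*(4 + T) = (4 + T)*(6 + T))
U(0)*G(6) - 9 = (2*0²)*(24 + 6² + 10*6) - 9 = (2*0)*(24 + 36 + 60) - 9 = 0*120 - 9 = 0 - 9 = -9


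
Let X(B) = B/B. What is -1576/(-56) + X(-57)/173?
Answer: 34088/1211 ≈ 28.149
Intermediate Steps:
X(B) = 1
-1576/(-56) + X(-57)/173 = -1576/(-56) + 1/173 = -1576*(-1/56) + 1*(1/173) = 197/7 + 1/173 = 34088/1211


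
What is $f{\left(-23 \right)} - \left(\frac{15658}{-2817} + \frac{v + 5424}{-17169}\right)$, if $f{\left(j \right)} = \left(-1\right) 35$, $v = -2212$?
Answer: $- \frac{471632383}{16121691} \approx -29.255$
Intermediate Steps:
$f{\left(j \right)} = -35$
$f{\left(-23 \right)} - \left(\frac{15658}{-2817} + \frac{v + 5424}{-17169}\right) = -35 - \left(\frac{15658}{-2817} + \frac{-2212 + 5424}{-17169}\right) = -35 - \left(15658 \left(- \frac{1}{2817}\right) + 3212 \left(- \frac{1}{17169}\right)\right) = -35 - \left(- \frac{15658}{2817} - \frac{3212}{17169}\right) = -35 - - \frac{92626802}{16121691} = -35 + \frac{92626802}{16121691} = - \frac{471632383}{16121691}$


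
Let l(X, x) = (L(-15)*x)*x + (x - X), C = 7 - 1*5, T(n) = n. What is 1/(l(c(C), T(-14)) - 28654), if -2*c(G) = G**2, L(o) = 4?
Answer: -1/27882 ≈ -3.5865e-5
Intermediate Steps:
C = 2 (C = 7 - 5 = 2)
c(G) = -G**2/2
l(X, x) = x - X + 4*x**2 (l(X, x) = (4*x)*x + (x - X) = 4*x**2 + (x - X) = x - X + 4*x**2)
1/(l(c(C), T(-14)) - 28654) = 1/((-14 - (-1)*2**2/2 + 4*(-14)**2) - 28654) = 1/((-14 - (-1)*4/2 + 4*196) - 28654) = 1/((-14 - 1*(-2) + 784) - 28654) = 1/((-14 + 2 + 784) - 28654) = 1/(772 - 28654) = 1/(-27882) = -1/27882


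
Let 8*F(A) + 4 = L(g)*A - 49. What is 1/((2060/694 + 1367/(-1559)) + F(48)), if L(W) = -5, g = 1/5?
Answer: -4327784/149453721 ≈ -0.028957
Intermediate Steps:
g = 1/5 ≈ 0.20000
F(A) = -53/8 - 5*A/8 (F(A) = -1/2 + (-5*A - 49)/8 = -1/2 + (-49 - 5*A)/8 = -1/2 + (-49/8 - 5*A/8) = -53/8 - 5*A/8)
1/((2060/694 + 1367/(-1559)) + F(48)) = 1/((2060/694 + 1367/(-1559)) + (-53/8 - 5/8*48)) = 1/((2060*(1/694) + 1367*(-1/1559)) + (-53/8 - 30)) = 1/((1030/347 - 1367/1559) - 293/8) = 1/(1131421/540973 - 293/8) = 1/(-149453721/4327784) = -4327784/149453721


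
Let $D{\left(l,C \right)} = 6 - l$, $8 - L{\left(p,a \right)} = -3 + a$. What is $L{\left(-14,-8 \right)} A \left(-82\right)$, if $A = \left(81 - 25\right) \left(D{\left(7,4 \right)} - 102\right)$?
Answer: $8986544$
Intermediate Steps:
$L{\left(p,a \right)} = 11 - a$ ($L{\left(p,a \right)} = 8 - \left(-3 + a\right) = 11 - a$)
$A = -5768$ ($A = \left(81 - 25\right) \left(\left(6 - 7\right) - 102\right) = 56 \left(\left(6 - 7\right) - 102\right) = 56 \left(-1 - 102\right) = 56 \left(-103\right) = -5768$)
$L{\left(-14,-8 \right)} A \left(-82\right) = \left(11 - -8\right) \left(-5768\right) \left(-82\right) = \left(11 + 8\right) \left(-5768\right) \left(-82\right) = 19 \left(-5768\right) \left(-82\right) = \left(-109592\right) \left(-82\right) = 8986544$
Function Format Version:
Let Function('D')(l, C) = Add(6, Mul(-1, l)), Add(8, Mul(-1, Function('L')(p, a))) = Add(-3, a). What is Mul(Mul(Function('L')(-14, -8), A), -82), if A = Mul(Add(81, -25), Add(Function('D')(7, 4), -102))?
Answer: 8986544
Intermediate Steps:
Function('L')(p, a) = Add(11, Mul(-1, a)) (Function('L')(p, a) = Add(8, Mul(-1, Add(-3, a))) = Add(8, Add(3, Mul(-1, a))) = Add(11, Mul(-1, a)))
A = -5768 (A = Mul(Add(81, -25), Add(Add(6, Mul(-1, 7)), -102)) = Mul(56, Add(Add(6, -7), -102)) = Mul(56, Add(-1, -102)) = Mul(56, -103) = -5768)
Mul(Mul(Function('L')(-14, -8), A), -82) = Mul(Mul(Add(11, Mul(-1, -8)), -5768), -82) = Mul(Mul(Add(11, 8), -5768), -82) = Mul(Mul(19, -5768), -82) = Mul(-109592, -82) = 8986544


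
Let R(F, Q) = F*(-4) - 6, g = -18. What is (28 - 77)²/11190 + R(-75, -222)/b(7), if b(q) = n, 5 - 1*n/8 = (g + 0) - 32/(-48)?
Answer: 2789129/1499460 ≈ 1.8601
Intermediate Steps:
n = 536/3 (n = 40 - 8*((-18 + 0) - 32/(-48)) = 40 - 8*(-18 - 32*(-1/48)) = 40 - 8*(-18 + ⅔) = 40 - 8*(-52/3) = 40 + 416/3 = 536/3 ≈ 178.67)
R(F, Q) = -6 - 4*F (R(F, Q) = -4*F - 6 = -6 - 4*F)
b(q) = 536/3
(28 - 77)²/11190 + R(-75, -222)/b(7) = (28 - 77)²/11190 + (-6 - 4*(-75))/(536/3) = (-49)²*(1/11190) + (-6 + 300)*(3/536) = 2401*(1/11190) + 294*(3/536) = 2401/11190 + 441/268 = 2789129/1499460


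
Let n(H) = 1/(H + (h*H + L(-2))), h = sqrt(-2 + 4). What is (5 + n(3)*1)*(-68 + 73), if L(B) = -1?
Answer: 170/7 + 15*sqrt(2)/14 ≈ 25.801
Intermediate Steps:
h = sqrt(2) ≈ 1.4142
n(H) = 1/(-1 + H + H*sqrt(2)) (n(H) = 1/(H + (sqrt(2)*H - 1)) = 1/(H + (H*sqrt(2) - 1)) = 1/(H + (-1 + H*sqrt(2))) = 1/(-1 + H + H*sqrt(2)))
(5 + n(3)*1)*(-68 + 73) = (5 + 1/(-1 + 3 + 3*sqrt(2)))*(-68 + 73) = (5 + 1/(2 + 3*sqrt(2)))*5 = 25 + 5/(2 + 3*sqrt(2))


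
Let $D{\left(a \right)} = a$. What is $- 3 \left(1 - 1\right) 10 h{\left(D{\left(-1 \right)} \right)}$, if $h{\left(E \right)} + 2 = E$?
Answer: $0$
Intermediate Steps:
$h{\left(E \right)} = -2 + E$
$- 3 \left(1 - 1\right) 10 h{\left(D{\left(-1 \right)} \right)} = - 3 \left(1 - 1\right) 10 \left(-2 - 1\right) = \left(-3\right) 0 \cdot 10 \left(-3\right) = 0 \cdot 10 \left(-3\right) = 0 \left(-3\right) = 0$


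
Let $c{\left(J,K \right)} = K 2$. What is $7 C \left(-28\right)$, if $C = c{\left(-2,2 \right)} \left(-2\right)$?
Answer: $1568$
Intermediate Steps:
$c{\left(J,K \right)} = 2 K$
$C = -8$ ($C = 2 \cdot 2 \left(-2\right) = 4 \left(-2\right) = -8$)
$7 C \left(-28\right) = 7 \left(-8\right) \left(-28\right) = \left(-56\right) \left(-28\right) = 1568$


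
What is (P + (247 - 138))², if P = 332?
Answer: 194481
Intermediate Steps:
(P + (247 - 138))² = (332 + (247 - 138))² = (332 + 109)² = 441² = 194481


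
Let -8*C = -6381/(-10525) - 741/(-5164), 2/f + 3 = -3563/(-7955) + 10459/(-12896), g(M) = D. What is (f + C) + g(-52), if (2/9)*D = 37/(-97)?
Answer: -34995006094068195901/14551548658141023200 ≈ -2.4049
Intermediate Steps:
D = -333/194 (D = 9*(37/(-97))/2 = 9*(37*(-1/97))/2 = (9/2)*(-37/97) = -333/194 ≈ -1.7165)
g(M) = -333/194
f = -205175360/345015937 (f = 2/(-3 + (-3563/(-7955) + 10459/(-12896))) = 2/(-3 + (-3563*(-1/7955) + 10459*(-1/12896))) = 2/(-3 + (3563/7955 - 10459/12896)) = 2/(-3 - 37252897/102587680) = 2/(-345015937/102587680) = 2*(-102587680/345015937) = -205175360/345015937 ≈ -0.59468)
C = -40750509/434808800 (C = -(-6381/(-10525) - 741/(-5164))/8 = -(-6381*(-1/10525) - 741*(-1/5164))/8 = -(6381/10525 + 741/5164)/8 = -⅛*40750509/54351100 = -40750509/434808800 ≈ -0.093721)
(f + C) + g(-52) = (-205175360/345015937 - 40750509/434808800) - 333/194 = -103271627117029933/150015965547845600 - 333/194 = -34995006094068195901/14551548658141023200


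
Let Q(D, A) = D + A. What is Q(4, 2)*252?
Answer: 1512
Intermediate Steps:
Q(D, A) = A + D
Q(4, 2)*252 = (2 + 4)*252 = 6*252 = 1512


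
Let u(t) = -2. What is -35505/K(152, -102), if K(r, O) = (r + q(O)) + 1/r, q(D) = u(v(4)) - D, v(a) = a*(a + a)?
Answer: -1079352/7661 ≈ -140.89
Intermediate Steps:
v(a) = 2*a² (v(a) = a*(2*a) = 2*a²)
q(D) = -2 - D
K(r, O) = -2 + r + 1/r - O (K(r, O) = (r + (-2 - O)) + 1/r = (-2 + r - O) + 1/r = -2 + r + 1/r - O)
-35505/K(152, -102) = -35505/(-2 + 152 + 1/152 - 1*(-102)) = -35505/(-2 + 152 + 1/152 + 102) = -35505/38305/152 = -35505*152/38305 = -1079352/7661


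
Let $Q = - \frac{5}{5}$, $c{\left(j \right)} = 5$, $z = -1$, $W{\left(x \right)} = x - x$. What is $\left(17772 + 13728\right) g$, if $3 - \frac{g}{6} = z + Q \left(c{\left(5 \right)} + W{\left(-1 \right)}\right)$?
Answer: $1701000$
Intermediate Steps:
$W{\left(x \right)} = 0$
$Q = -1$ ($Q = \left(-5\right) \frac{1}{5} = -1$)
$g = 54$ ($g = 18 - 6 \left(-1 - \left(5 + 0\right)\right) = 18 - 6 \left(-1 - 5\right) = 18 - -36 = 18 + 36 = 54$)
$\left(17772 + 13728\right) g = \left(17772 + 13728\right) 54 = 31500 \cdot 54 = 1701000$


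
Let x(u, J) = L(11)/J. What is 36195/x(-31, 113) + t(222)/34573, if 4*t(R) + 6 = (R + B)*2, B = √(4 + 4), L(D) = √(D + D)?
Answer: 219/69146 + √2/34573 + 4090035*√22/22 ≈ 8.7200e+5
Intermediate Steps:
L(D) = √2*√D (L(D) = √(2*D) = √2*√D)
B = 2*√2 (B = √8 = 2*√2 ≈ 2.8284)
t(R) = -3/2 + √2 + R/2 (t(R) = -3/2 + ((R + 2*√2)*2)/4 = -3/2 + (2*R + 4*√2)/4 = -3/2 + (√2 + R/2) = -3/2 + √2 + R/2)
x(u, J) = √22/J (x(u, J) = (√2*√11)/J = √22/J)
36195/x(-31, 113) + t(222)/34573 = 36195/((√22/113)) + (-3/2 + √2 + (½)*222)/34573 = 36195/((√22*(1/113))) + (-3/2 + √2 + 111)*(1/34573) = 36195/((√22/113)) + (219/2 + √2)*(1/34573) = 36195*(113*√22/22) + (219/69146 + √2/34573) = 4090035*√22/22 + (219/69146 + √2/34573) = 219/69146 + √2/34573 + 4090035*√22/22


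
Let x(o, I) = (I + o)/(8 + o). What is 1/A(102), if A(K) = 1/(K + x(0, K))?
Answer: 459/4 ≈ 114.75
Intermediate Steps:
x(o, I) = (I + o)/(8 + o)
A(K) = 8/(9*K) (A(K) = 1/(K + (K + 0)/(8 + 0)) = 1/(K + K/8) = 1/(9*K/8) = 8/(9*K))
1/A(102) = 1/((8/9)/102) = 1/((8/9)*(1/102)) = 1/(4/459) = 459/4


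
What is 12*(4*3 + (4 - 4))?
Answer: 144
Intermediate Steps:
12*(4*3 + (4 - 4)) = 12*(12 + 0) = 12*12 = 144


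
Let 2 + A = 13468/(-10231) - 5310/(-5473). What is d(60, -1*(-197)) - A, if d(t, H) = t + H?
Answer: 1117069067/4307251 ≈ 259.35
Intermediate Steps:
d(t, H) = H + t
A = -10105560/4307251 (A = -2 + (13468/(-10231) - 5310/(-5473)) = -2 + (13468*(-1/10231) - 5310*(-1/5473)) = -2 + (-1036/787 + 5310/5473) = -2 - 1491058/4307251 = -10105560/4307251 ≈ -2.3462)
d(60, -1*(-197)) - A = (-1*(-197) + 60) - 1*(-10105560/4307251) = (197 + 60) + 10105560/4307251 = 257 + 10105560/4307251 = 1117069067/4307251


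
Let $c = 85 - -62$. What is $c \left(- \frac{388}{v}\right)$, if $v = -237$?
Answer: $\frac{19012}{79} \approx 240.66$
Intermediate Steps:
$c = 147$ ($c = 85 + 62 = 147$)
$c \left(- \frac{388}{v}\right) = 147 \left(- \frac{388}{-237}\right) = 147 \left(\left(-388\right) \left(- \frac{1}{237}\right)\right) = 147 \cdot \frac{388}{237} = \frac{19012}{79}$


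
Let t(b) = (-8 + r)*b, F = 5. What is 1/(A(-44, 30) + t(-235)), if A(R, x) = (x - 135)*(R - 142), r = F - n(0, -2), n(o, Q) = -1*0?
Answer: 1/20235 ≈ 4.9419e-5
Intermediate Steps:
n(o, Q) = 0
r = 5 (r = 5 - 1*0 = 5 + 0 = 5)
A(R, x) = (-142 + R)*(-135 + x) (A(R, x) = (-135 + x)*(-142 + R) = (-142 + R)*(-135 + x))
t(b) = -3*b (t(b) = (-8 + 5)*b = -3*b)
1/(A(-44, 30) + t(-235)) = 1/((19170 - 142*30 - 135*(-44) - 44*30) - 3*(-235)) = 1/((19170 - 4260 + 5940 - 1320) + 705) = 1/(19530 + 705) = 1/20235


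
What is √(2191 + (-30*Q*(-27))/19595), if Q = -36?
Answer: √33627751543/3919 ≈ 46.792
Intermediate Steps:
√(2191 + (-30*Q*(-27))/19595) = √(2191 + (-30*(-36)*(-27))/19595) = √(2191 + (1080*(-27))*(1/19595)) = √(2191 - 29160*1/19595) = √(2191 - 5832/3919) = √(8580697/3919) = √33627751543/3919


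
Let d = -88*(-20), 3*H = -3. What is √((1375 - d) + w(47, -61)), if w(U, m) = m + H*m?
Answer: I*√385 ≈ 19.621*I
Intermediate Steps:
H = -1 (H = (⅓)*(-3) = -1)
w(U, m) = 0 (w(U, m) = m - m = 0)
d = 1760
√((1375 - d) + w(47, -61)) = √((1375 - 1*1760) + 0) = √((1375 - 1760) + 0) = √(-385 + 0) = √(-385) = I*√385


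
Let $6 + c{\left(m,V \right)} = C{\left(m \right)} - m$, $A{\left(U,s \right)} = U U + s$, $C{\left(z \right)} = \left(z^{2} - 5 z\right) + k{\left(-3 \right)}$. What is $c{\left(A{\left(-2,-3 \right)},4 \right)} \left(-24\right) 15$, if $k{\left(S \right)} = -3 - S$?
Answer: $3960$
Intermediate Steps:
$C{\left(z \right)} = z^{2} - 5 z$ ($C{\left(z \right)} = \left(z^{2} - 5 z\right) - 0 = \left(z^{2} - 5 z\right) + \left(-3 + 3\right) = \left(z^{2} - 5 z\right) + 0 = z^{2} - 5 z$)
$A{\left(U,s \right)} = s + U^{2}$ ($A{\left(U,s \right)} = U^{2} + s = s + U^{2}$)
$c{\left(m,V \right)} = -6 - m + m \left(-5 + m\right)$ ($c{\left(m,V \right)} = -6 + \left(m \left(-5 + m\right) - m\right) = -6 + \left(- m + m \left(-5 + m\right)\right) = -6 - m + m \left(-5 + m\right)$)
$c{\left(A{\left(-2,-3 \right)},4 \right)} \left(-24\right) 15 = \left(-6 + \left(-3 + \left(-2\right)^{2}\right)^{2} - 6 \left(-3 + \left(-2\right)^{2}\right)\right) \left(-24\right) 15 = \left(-6 + \left(-3 + 4\right)^{2} - 6 \left(-3 + 4\right)\right) \left(-24\right) 15 = \left(-6 + 1^{2} - 6\right) \left(-24\right) 15 = \left(-6 + 1 - 6\right) \left(-24\right) 15 = \left(-11\right) \left(-24\right) 15 = 264 \cdot 15 = 3960$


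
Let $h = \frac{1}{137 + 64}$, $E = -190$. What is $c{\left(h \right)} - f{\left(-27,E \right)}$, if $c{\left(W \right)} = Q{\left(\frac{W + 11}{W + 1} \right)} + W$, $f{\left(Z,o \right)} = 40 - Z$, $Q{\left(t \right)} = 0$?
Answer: $- \frac{13466}{201} \approx -66.995$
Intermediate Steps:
$h = \frac{1}{201} \approx 0.0049751$
$c{\left(W \right)} = W$ ($c{\left(W \right)} = 0 + W = W$)
$c{\left(h \right)} - f{\left(-27,E \right)} = \frac{1}{201} - \left(40 - -27\right) = \frac{1}{201} - \left(40 + 27\right) = \frac{1}{201} - 67 = - \frac{13466}{201}$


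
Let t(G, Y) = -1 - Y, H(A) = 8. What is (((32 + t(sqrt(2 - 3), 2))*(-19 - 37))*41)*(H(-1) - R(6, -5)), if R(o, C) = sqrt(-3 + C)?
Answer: -532672 + 133168*I*sqrt(2) ≈ -5.3267e+5 + 1.8833e+5*I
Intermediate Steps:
(((32 + t(sqrt(2 - 3), 2))*(-19 - 37))*41)*(H(-1) - R(6, -5)) = (((32 + (-1 - 1*2))*(-19 - 37))*41)*(8 - sqrt(-3 - 5)) = (((32 + (-1 - 2))*(-56))*41)*(8 - sqrt(-8)) = (((32 - 3)*(-56))*41)*(8 - 2*I*sqrt(2)) = ((29*(-56))*41)*(8 - 2*I*sqrt(2)) = (-1624*41)*(8 - 2*I*sqrt(2)) = -66584*(8 - 2*I*sqrt(2)) = -532672 + 133168*I*sqrt(2)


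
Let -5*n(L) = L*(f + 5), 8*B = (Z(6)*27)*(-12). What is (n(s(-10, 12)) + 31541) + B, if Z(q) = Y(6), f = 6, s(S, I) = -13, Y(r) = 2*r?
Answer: 155418/5 ≈ 31084.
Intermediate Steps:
Z(q) = 12 (Z(q) = 2*6 = 12)
B = -486 (B = ((12*27)*(-12))/8 = (324*(-12))/8 = (⅛)*(-3888) = -486)
n(L) = -11*L/5 (n(L) = -L*(6 + 5)/5 = -L*11/5 = -11*L/5)
(n(s(-10, 12)) + 31541) + B = (-11/5*(-13) + 31541) - 486 = (143/5 + 31541) - 486 = 157848/5 - 486 = 155418/5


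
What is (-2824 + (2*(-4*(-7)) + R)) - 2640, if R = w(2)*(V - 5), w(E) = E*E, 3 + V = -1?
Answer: -5444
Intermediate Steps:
V = -4 (V = -3 - 1 = -4)
w(E) = E²
R = -36 (R = 2²*(-4 - 5) = 4*(-9) = -36)
(-2824 + (2*(-4*(-7)) + R)) - 2640 = (-2824 + (2*(-4*(-7)) - 36)) - 2640 = (-2824 + (2*28 - 36)) - 2640 = (-2824 + (56 - 36)) - 2640 = (-2824 + 20) - 2640 = -2804 - 2640 = -5444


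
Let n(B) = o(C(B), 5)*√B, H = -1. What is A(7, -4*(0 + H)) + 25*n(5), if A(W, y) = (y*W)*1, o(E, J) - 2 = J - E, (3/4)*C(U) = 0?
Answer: 28 + 175*√5 ≈ 419.31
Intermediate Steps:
C(U) = 0 (C(U) = (4/3)*0 = 0)
o(E, J) = 2 + J - E (o(E, J) = 2 + (J - E) = 2 + J - E)
n(B) = 7*√B (n(B) = (2 + 5 - 1*0)*√B = (2 + 5 + 0)*√B = 7*√B)
A(W, y) = W*y (A(W, y) = (W*y)*1 = W*y)
A(7, -4*(0 + H)) + 25*n(5) = 7*(-4*(0 - 1)) + 25*(7*√5) = 7*(-4*(-1)) + 175*√5 = 7*4 + 175*√5 = 28 + 175*√5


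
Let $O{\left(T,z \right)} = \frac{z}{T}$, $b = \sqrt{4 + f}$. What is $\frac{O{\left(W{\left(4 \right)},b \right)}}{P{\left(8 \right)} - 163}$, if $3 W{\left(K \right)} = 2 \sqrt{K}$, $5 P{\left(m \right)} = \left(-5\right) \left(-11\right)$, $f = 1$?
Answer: $- \frac{3 \sqrt{5}}{608} \approx -0.011033$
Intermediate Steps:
$P{\left(m \right)} = 11$ ($P{\left(m \right)} = \frac{\left(-5\right) \left(-11\right)}{5} = \frac{1}{5} \cdot 55 = 11$)
$W{\left(K \right)} = \frac{2 \sqrt{K}}{3}$
$b = \sqrt{5}$ ($b = \sqrt{4 + 1} = \sqrt{5} \approx 2.2361$)
$\frac{O{\left(W{\left(4 \right)},b \right)}}{P{\left(8 \right)} - 163} = \frac{\sqrt{5} \frac{1}{\frac{2}{3} \sqrt{4}}}{11 - 163} = \frac{\sqrt{5} \frac{1}{\frac{2}{3} \cdot 2}}{-152} = \frac{\sqrt{5}}{\frac{4}{3}} \left(- \frac{1}{152}\right) = \sqrt{5} \cdot \frac{3}{4} \left(- \frac{1}{152}\right) = \frac{3 \sqrt{5}}{4} \left(- \frac{1}{152}\right) = - \frac{3 \sqrt{5}}{608}$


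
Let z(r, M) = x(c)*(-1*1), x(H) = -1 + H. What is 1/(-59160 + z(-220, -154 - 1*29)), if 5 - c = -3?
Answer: -1/59167 ≈ -1.6901e-5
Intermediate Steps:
c = 8 (c = 5 - 1*(-3) = 5 + 3 = 8)
z(r, M) = -7 (z(r, M) = (-1 + 8)*(-1*1) = 7*(-1) = -7)
1/(-59160 + z(-220, -154 - 1*29)) = 1/(-59160 - 7) = 1/(-59167) = -1/59167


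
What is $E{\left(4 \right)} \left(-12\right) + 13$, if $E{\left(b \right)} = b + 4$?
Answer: $-83$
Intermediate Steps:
$E{\left(b \right)} = 4 + b$
$E{\left(4 \right)} \left(-12\right) + 13 = \left(4 + 4\right) \left(-12\right) + 13 = 8 \left(-12\right) + 13 = -96 + 13 = -83$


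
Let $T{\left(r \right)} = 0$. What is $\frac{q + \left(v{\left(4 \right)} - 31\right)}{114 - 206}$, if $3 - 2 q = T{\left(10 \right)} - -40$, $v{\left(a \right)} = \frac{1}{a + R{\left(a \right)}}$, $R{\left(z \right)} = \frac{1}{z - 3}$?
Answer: $\frac{493}{920} \approx 0.53587$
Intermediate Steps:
$R{\left(z \right)} = \frac{1}{-3 + z}$
$v{\left(a \right)} = \frac{1}{a + \frac{1}{-3 + a}}$
$q = - \frac{37}{2}$ ($q = \frac{3}{2} - \frac{0 - -40}{2} = \frac{3}{2} - \frac{0 + 40}{2} = \frac{3}{2} - 20 = - \frac{37}{2} \approx -18.5$)
$\frac{q + \left(v{\left(4 \right)} - 31\right)}{114 - 206} = \frac{- \frac{37}{2} - \left(31 - \frac{-3 + 4}{1 + 4 \left(-3 + 4\right)}\right)}{114 - 206} = \frac{- \frac{37}{2} - \left(31 - \frac{1}{1 + 4 \cdot 1} \cdot 1\right)}{-92} = \left(- \frac{37}{2} - \left(31 - \frac{1}{1 + 4} \cdot 1\right)\right) \left(- \frac{1}{92}\right) = \left(- \frac{37}{2} - \left(31 - \frac{1}{5} \cdot 1\right)\right) \left(- \frac{1}{92}\right) = \left(- \frac{37}{2} + \left(\frac{1}{5} \cdot 1 - 31\right)\right) \left(- \frac{1}{92}\right) = \left(- \frac{37}{2} + \left(\frac{1}{5} - 31\right)\right) \left(- \frac{1}{92}\right) = \left(- \frac{37}{2} - \frac{154}{5}\right) \left(- \frac{1}{92}\right) = \left(- \frac{493}{10}\right) \left(- \frac{1}{92}\right) = \frac{493}{920}$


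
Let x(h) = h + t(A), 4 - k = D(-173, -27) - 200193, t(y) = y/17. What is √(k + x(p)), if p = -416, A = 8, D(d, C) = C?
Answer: 6*√1604018/17 ≈ 447.00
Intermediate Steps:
t(y) = y/17 (t(y) = y*(1/17) = y/17)
k = 200224 (k = 4 - (-27 - 200193) = 4 - 1*(-200220) = 4 + 200220 = 200224)
x(h) = 8/17 + h (x(h) = h + (1/17)*8 = h + 8/17 = 8/17 + h)
√(k + x(p)) = √(200224 + (8/17 - 416)) = √(200224 - 7064/17) = √(3396744/17) = 6*√1604018/17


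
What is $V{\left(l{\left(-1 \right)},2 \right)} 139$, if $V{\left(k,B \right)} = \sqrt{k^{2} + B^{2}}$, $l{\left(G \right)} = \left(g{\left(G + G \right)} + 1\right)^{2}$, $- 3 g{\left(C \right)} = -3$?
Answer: $278 \sqrt{5} \approx 621.63$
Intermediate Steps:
$g{\left(C \right)} = 1$ ($g{\left(C \right)} = \left(- \frac{1}{3}\right) \left(-3\right) = 1$)
$l{\left(G \right)} = 4$ ($l{\left(G \right)} = \left(1 + 1\right)^{2} = 2^{2} = 4$)
$V{\left(k,B \right)} = \sqrt{B^{2} + k^{2}}$
$V{\left(l{\left(-1 \right)},2 \right)} 139 = \sqrt{2^{2} + 4^{2}} \cdot 139 = \sqrt{4 + 16} \cdot 139 = \sqrt{20} \cdot 139 = 2 \sqrt{5} \cdot 139 = 278 \sqrt{5}$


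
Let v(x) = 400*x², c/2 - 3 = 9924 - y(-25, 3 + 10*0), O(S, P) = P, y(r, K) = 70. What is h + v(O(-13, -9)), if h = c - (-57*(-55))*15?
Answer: 5089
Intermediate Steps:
c = 19714 (c = 6 + 2*(9924 - 1*70) = 6 + 2*(9924 - 70) = 6 + 2*9854 = 6 + 19708 = 19714)
h = -27311 (h = 19714 - (-57*(-55))*15 = 19714 - 3135*15 = 19714 - 1*47025 = 19714 - 47025 = -27311)
h + v(O(-13, -9)) = -27311 + 400*(-9)² = -27311 + 400*81 = -27311 + 32400 = 5089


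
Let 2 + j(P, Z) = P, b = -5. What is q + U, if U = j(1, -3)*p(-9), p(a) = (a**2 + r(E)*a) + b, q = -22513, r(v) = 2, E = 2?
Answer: -22571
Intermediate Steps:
j(P, Z) = -2 + P
p(a) = -5 + a**2 + 2*a (p(a) = (a**2 + 2*a) - 5 = -5 + a**2 + 2*a)
U = -58 (U = (-2 + 1)*(-5 + (-9)**2 + 2*(-9)) = -(-5 + 81 - 18) = -1*58 = -58)
q + U = -22513 - 58 = -22571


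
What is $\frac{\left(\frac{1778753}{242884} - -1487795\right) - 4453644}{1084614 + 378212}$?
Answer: $- \frac{720355489763}{355297030184} \approx -2.0275$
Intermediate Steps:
$\frac{\left(\frac{1778753}{242884} - -1487795\right) - 4453644}{1084614 + 378212} = \frac{\left(1778753 \cdot \frac{1}{242884} + 1487795\right) - 4453644}{1462826} = \left(\left(\frac{1778753}{242884} + 1487795\right) - 4453644\right) \frac{1}{1462826} = \left(\frac{361363379533}{242884} - 4453644\right) \frac{1}{1462826} = \left(- \frac{720355489763}{242884}\right) \frac{1}{1462826} = - \frac{720355489763}{355297030184}$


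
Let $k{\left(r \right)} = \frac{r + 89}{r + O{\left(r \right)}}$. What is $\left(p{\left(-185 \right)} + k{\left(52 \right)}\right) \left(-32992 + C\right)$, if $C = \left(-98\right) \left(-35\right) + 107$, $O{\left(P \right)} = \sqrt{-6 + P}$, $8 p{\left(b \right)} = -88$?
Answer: $\frac{107540205}{443} + \frac{1384385 \sqrt{46}}{886} \approx 2.5335 \cdot 10^{5}$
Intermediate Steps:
$p{\left(b \right)} = -11$ ($p{\left(b \right)} = \frac{1}{8} \left(-88\right) = -11$)
$C = 3537$ ($C = 3430 + 107 = 3537$)
$k{\left(r \right)} = \frac{89 + r}{r + \sqrt{-6 + r}}$ ($k{\left(r \right)} = \frac{r + 89}{r + \sqrt{-6 + r}} = \frac{89 + r}{r + \sqrt{-6 + r}}$)
$\left(p{\left(-185 \right)} + k{\left(52 \right)}\right) \left(-32992 + C\right) = \left(-11 + \frac{89 + 52}{52 + \sqrt{-6 + 52}}\right) \left(-32992 + 3537\right) = \left(-11 + \frac{1}{52 + \sqrt{46}} \cdot 141\right) \left(-29455\right) = \left(-11 + \frac{141}{52 + \sqrt{46}}\right) \left(-29455\right) = 324005 - \frac{4153155}{52 + \sqrt{46}}$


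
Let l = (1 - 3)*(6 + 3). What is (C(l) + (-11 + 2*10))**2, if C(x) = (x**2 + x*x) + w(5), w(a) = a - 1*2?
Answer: 435600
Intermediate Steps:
w(a) = -2 + a (w(a) = a - 2 = -2 + a)
l = -18 (l = -2*9 = -18)
C(x) = 3 + 2*x**2 (C(x) = (x**2 + x*x) + (-2 + 5) = (x**2 + x**2) + 3 = 2*x**2 + 3 = 3 + 2*x**2)
(C(l) + (-11 + 2*10))**2 = ((3 + 2*(-18)**2) + (-11 + 2*10))**2 = ((3 + 2*324) + (-11 + 20))**2 = ((3 + 648) + 9)**2 = (651 + 9)**2 = 660**2 = 435600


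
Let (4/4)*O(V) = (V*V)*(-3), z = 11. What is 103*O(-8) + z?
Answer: -19765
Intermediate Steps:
O(V) = -3*V² (O(V) = (V*V)*(-3) = V²*(-3) = -3*V²)
103*O(-8) + z = 103*(-3*(-8)²) + 11 = 103*(-3*64) + 11 = 103*(-192) + 11 = -19776 + 11 = -19765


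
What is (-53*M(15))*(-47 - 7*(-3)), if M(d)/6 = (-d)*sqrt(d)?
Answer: -124020*sqrt(15) ≈ -4.8033e+5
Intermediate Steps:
M(d) = -6*d**(3/2) (M(d) = 6*((-d)*sqrt(d)) = 6*(-d**(3/2)) = -6*d**(3/2))
(-53*M(15))*(-47 - 7*(-3)) = (-(-318)*15**(3/2))*(-47 - 7*(-3)) = (-(-318)*15*sqrt(15))*(-47 - 1*(-21)) = (-(-4770)*sqrt(15))*(-47 + 21) = (4770*sqrt(15))*(-26) = -124020*sqrt(15)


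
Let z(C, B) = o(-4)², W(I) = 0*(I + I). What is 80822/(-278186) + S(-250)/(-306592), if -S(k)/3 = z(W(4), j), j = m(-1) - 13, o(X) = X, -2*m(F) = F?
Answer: -773938303/2665300066 ≈ -0.29038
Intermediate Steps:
W(I) = 0 (W(I) = 0*(2*I) = 0)
m(F) = -F/2
j = -25/2 (j = -½*(-1) - 13 = ½ - 13 = -25/2 ≈ -12.500)
z(C, B) = 16 (z(C, B) = (-4)² = 16)
S(k) = -48 (S(k) = -3*16 = -48)
80822/(-278186) + S(-250)/(-306592) = 80822/(-278186) - 48/(-306592) = 80822*(-1/278186) - 48*(-1/306592) = -40411/139093 + 3/19162 = -773938303/2665300066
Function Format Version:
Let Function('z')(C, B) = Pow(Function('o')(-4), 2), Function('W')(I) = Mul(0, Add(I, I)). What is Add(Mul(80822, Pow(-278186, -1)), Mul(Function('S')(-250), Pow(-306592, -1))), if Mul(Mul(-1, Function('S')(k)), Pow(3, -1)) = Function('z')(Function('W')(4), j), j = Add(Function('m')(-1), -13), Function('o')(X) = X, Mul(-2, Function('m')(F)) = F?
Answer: Rational(-773938303, 2665300066) ≈ -0.29038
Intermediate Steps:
Function('W')(I) = 0 (Function('W')(I) = Mul(0, Mul(2, I)) = 0)
Function('m')(F) = Mul(Rational(-1, 2), F)
j = Rational(-25, 2) (j = Add(Mul(Rational(-1, 2), -1), -13) = Add(Rational(1, 2), -13) = Rational(-25, 2) ≈ -12.500)
Function('z')(C, B) = 16 (Function('z')(C, B) = Pow(-4, 2) = 16)
Function('S')(k) = -48 (Function('S')(k) = Mul(-3, 16) = -48)
Add(Mul(80822, Pow(-278186, -1)), Mul(Function('S')(-250), Pow(-306592, -1))) = Add(Mul(80822, Pow(-278186, -1)), Mul(-48, Pow(-306592, -1))) = Add(Mul(80822, Rational(-1, 278186)), Mul(-48, Rational(-1, 306592))) = Add(Rational(-40411, 139093), Rational(3, 19162)) = Rational(-773938303, 2665300066)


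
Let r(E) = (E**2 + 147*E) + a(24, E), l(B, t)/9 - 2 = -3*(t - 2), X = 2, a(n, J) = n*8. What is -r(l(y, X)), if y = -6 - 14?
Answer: -3162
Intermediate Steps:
a(n, J) = 8*n
y = -20
l(B, t) = 72 - 27*t (l(B, t) = 18 + 9*(-3*(t - 2)) = 18 + 9*(-3*(-2 + t)) = 18 + 9*(6 - 3*t) = 18 + (54 - 27*t) = 72 - 27*t)
r(E) = 192 + E**2 + 147*E (r(E) = (E**2 + 147*E) + 8*24 = (E**2 + 147*E) + 192 = 192 + E**2 + 147*E)
-r(l(y, X)) = -(192 + (72 - 27*2)**2 + 147*(72 - 27*2)) = -(192 + (72 - 54)**2 + 147*(72 - 54)) = -(192 + 18**2 + 147*18) = -(192 + 324 + 2646) = -1*3162 = -3162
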